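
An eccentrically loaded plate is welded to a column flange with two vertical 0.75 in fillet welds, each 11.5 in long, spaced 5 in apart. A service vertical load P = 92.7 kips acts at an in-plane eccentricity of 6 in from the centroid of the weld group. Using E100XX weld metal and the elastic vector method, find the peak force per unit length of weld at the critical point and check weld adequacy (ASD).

E100XX → F_EXX = 100 ksi.
Total weld length L_w = 23 in. Treat welds as unit-width lines.
Polar moment about centroid: J = 2[d³/12 + d(b/2)²] = 2[11.5³/12 + 11.5×2.5²] = 397.2 in³.
Direct shear f_v = P/L_w = 92.7 / 23 = 4.03 kip/in (vertical).
Torsion M = P·e = 92.7 × 6 = 556.2 kip·in.
Critical point at (x, y) = (2.5, 5.75) from centroid. f_tx = M·y/J = 8.051 kip/in; f_ty = M·x/J = 3.5 kip/in.
Resultant f_max = √[f_tx² + (f_v + f_ty)²] = √[8.051² + (4.03 + 3.5)²] = 11.02 kip/in.
Capacity per unit length: r_n/Ω = (1/2.0) × 0.6 × 100 × (0.707 × 0.75) = 15.91 kip/in.
11.02 ≤ 15.91 → adequate.

f_max ≈ 11 kip/in; adequate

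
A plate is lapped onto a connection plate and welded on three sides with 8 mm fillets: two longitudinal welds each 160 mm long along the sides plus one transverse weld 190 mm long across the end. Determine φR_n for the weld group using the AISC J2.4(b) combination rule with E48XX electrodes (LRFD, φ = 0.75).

E48XX → F_EXX = 480 MPa.
t_e = 0.707 × 8 = 5.656 mm.
R_nwl = 0.6 × 480 × 5.656 × 320 × 10⁻³ = 521.3 kN (longitudinal, 2 welds).
R_nwt = 0.6 × 480 × 5.656 × 190 × 10⁻³ = 309.5 kN (transverse, base value).
(i) R_nwl + R_nwt = 830.8 kN; (ii) 0.85 R_nwl + 1.5 R_nwt = 907.3 kN.
R_n = max = 907.3 kN [governs: (ii)]; φR_n = 680.5 kN.

φR_n ≈ 680 kN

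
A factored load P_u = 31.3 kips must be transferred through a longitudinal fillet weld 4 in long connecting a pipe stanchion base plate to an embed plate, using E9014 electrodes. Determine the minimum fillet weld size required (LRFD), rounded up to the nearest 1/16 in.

E90XX → F_EXX = 90 ksi.
Total weld length L = 4 in.
Required throat t_e = P_u / (φ × 0.6 F_EXX × L) = 31.3 / (0.75 × 0.6 × 90 × 4) = 0.1932 in.
Required leg w = t_e / 0.707 = 0.2733 in → use 5/16 in.

w = 5/16 in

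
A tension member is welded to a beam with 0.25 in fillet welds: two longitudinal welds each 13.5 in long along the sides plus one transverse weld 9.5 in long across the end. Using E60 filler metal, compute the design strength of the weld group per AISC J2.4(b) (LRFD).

φR_n ≈ 178 kips

E60XX → F_EXX = 60 ksi.
t_e = 0.707 × 0.25 = 0.1767 in.
R_nwl = 0.6 × 60 × 0.1767 × 27 = 171.8 kips (longitudinal, 2 welds).
R_nwt = 0.6 × 60 × 0.1767 × 9.5 = 60.45 kips (transverse, base value).
(i) R_nwl + R_nwt = 232.2 kips; (ii) 0.85 R_nwl + 1.5 R_nwt = 236.7 kips.
R_n = max = 236.7 kips [governs: (ii)]; φR_n = 177.5 kips.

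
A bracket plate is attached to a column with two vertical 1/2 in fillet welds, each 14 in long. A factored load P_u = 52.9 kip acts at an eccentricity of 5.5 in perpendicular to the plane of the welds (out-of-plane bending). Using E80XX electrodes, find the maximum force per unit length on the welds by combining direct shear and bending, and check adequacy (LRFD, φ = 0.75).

f_max ≈ 4.84 kip/in; adequate

E80XX → F_EXX = 80 ksi.
L_w = 2 × 14 = 28 in; section modulus (unit throat) S = 2 × L²/6 = 65.33 in².
Direct shear f_v = P/L_w = 52.9/28 = 1.889 kip/in.
Moment M = P × e = 52.9 × 5.5 = 290.95 kip·in; bending f_b = M/S = 4.453 kip/in.
f_max = √(f_v² + f_b²) = √(1.889² + 4.453²) = 4.838 kip/in.
φr_n = 0.75 × 0.6 × 80 × (0.707 × 0.5) = 12.73 kip/in → adequate.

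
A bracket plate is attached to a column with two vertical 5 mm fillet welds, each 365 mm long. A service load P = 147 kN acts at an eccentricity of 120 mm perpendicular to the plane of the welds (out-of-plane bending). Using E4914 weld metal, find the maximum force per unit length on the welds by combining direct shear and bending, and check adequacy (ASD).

f_max ≈ 445 N/mm; adequate

E49XX → F_EXX = 490 MPa.
L_w = 2 × 365 = 730 mm; section modulus (unit throat) S = 2 × L²/6 = 44410 mm².
Direct shear f_v = P/L_w = 147×10³/730 = 201.4 N/mm.
Moment M = P × e = 147×10³ × 120 = 17640000 N·mm; bending f_b = M/S = 397.2 N/mm.
f_max = √(f_v² + f_b²) = √(201.4² + 397.2²) = 445.3 N/mm.
r_n/Ω = (1/2.0) × 0.6 × 490 × (0.707 × 5) = 519.6 N/mm → adequate.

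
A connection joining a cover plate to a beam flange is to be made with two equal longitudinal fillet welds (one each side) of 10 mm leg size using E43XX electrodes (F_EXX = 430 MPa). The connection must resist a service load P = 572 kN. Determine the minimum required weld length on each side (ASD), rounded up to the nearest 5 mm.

L = 315 mm on each side

Throat t_e = 0.707 × 10 = 7.07 mm.
r_n/Ω = (0.6 × 430 × 7.07) / 2.0 = 912 N/mm = 0.912 kN/mm.
L_req = P / (r_n/Ω) = 572 / 0.912 = 627.2 mm total.
Per side: 627.2 / 2 = 313.6 mm.
Round up → use L = 315 mm on each side.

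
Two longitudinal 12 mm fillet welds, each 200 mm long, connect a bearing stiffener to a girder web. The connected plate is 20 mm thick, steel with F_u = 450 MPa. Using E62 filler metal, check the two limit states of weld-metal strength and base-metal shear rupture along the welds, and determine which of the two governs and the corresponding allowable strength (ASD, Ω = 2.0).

E62XX → F_EXX = 620 MPa.
t_e = 0.707 × 12 = 8.484 mm; L = 400 mm.
Weld metal: R_n/Ω = (1/2.0) × 0.6 × 620 × 8.484 × 400 × 10⁻³ = 631.2 kN.
Base metal (shear rupture): R_n/Ω = (1/2.0) × 0.6 × 450 × 20 × 400 × 10⁻³ = 1080 kN.
Governing: weld metal.

R_n/Ω ≈ 631 kN (weld metal governs)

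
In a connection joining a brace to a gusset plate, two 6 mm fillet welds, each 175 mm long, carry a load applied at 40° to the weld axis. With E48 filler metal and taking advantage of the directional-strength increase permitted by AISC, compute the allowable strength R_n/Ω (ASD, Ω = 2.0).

R_n/Ω ≈ 269 kN

E48XX → F_EXX = 480 MPa.
t_e = 0.707 × 6 = 4.242 mm; A_we = 4.242 × 350 = 1485 mm².
Directional factor: 1.0 + 0.5 sin^1.5(40°) = 1.258.
F_nw = 0.6 × 480 × 1.258 = 362.2 MPa.
R_n/Ω = (362.2 × 1485) / 2.0 × 10⁻³ = 268.9 kN.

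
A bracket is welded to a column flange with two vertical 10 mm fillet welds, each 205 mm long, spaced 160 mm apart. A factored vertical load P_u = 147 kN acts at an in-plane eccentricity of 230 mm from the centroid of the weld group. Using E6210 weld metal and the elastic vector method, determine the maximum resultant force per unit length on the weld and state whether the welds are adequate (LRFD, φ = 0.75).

f_max ≈ 1330 N/mm; adequate

E62XX → F_EXX = 620 MPa.
Total weld length L_w = 410 mm. Treat welds as unit-width lines.
Polar moment about centroid: J = 2[d³/12 + d(b/2)²] = 2[205³/12 + 205×80²] = 4060000 mm³.
Direct shear f_v = P/L_w = 147×10³ / 410 = 358.5 N/mm (vertical).
Torsion M = P·e = 147×10³ × 230 = 33810000 N·mm.
Critical point at (x, y) = (80, 102.5) from centroid. f_tx = M·y/J = 853.6 N/mm; f_ty = M·x/J = 666.2 N/mm.
Resultant f_max = √[f_tx² + (f_v + f_ty)²] = √[853.6² + (358.5 + 666.2)²] = 1334 N/mm.
Capacity per unit length: φr_n = 0.75 × 0.6 × 620 × (0.707 × 10) = 1973 N/mm.
1334 ≤ 1973 → adequate.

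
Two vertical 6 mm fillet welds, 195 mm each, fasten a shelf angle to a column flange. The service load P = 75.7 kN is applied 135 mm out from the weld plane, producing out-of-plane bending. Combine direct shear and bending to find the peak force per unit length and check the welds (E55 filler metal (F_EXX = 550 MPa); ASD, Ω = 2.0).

f_max ≈ 829 N/mm; NOT adequate

L_w = 2 × 195 = 390 mm; section modulus (unit throat) S = 2 × L²/6 = 12680 mm².
Direct shear f_v = P/L_w = 75.7×10³/390 = 194.1 N/mm.
Moment M = P × e = 75.7×10³ × 135 = 10220000 N·mm; bending f_b = M/S = 806.3 N/mm.
f_max = √(f_v² + f_b²) = √(194.1² + 806.3²) = 829.3 N/mm.
r_n/Ω = (1/2.0) × 0.6 × 550 × (0.707 × 6) = 699.9 N/mm → NOT adequate.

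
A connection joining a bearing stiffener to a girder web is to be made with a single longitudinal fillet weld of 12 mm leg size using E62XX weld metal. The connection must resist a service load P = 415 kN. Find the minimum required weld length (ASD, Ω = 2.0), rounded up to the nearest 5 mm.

L = 265 mm

E62XX → F_EXX = 620 MPa.
Throat t_e = 0.707 × 12 = 8.484 mm.
r_n/Ω = (0.6 × 620 × 8.484) / 2.0 = 1578 N/mm = 1.578 kN/mm.
L_req = P / (r_n/Ω) = 415 / 1.578 = 263 mm total.
Round up → use L = 265 mm.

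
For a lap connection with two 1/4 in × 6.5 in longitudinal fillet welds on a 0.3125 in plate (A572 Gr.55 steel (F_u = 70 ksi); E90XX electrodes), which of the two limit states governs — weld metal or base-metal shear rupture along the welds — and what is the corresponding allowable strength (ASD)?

E90XX → F_EXX = 90 ksi.
t_e = 0.707 × 0.25 = 0.1767 in; L = 13 in.
Weld metal: R_n/Ω = (1/2.0) × 0.6 × 90 × 0.1767 × 13 = 62.04 kips.
Base metal (shear rupture): R_n/Ω = (1/2.0) × 0.6 × 70 × 0.3125 × 13 = 85.31 kips.
Governing: weld metal.

R_n/Ω ≈ 62 kips (weld metal governs)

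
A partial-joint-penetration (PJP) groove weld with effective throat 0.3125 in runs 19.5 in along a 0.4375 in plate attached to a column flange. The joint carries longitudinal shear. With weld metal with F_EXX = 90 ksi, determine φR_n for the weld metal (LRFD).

Effective throat (given) t_e = 0.3125 in.
A_we = 0.3125 × 19.5 = 6.094 in².
F_nw = 0.6 F_EXX = 54 ksi.
φR_n = 0.75 × 54 × 6.094 = 246.8 kips.

φR_n ≈ 247 kips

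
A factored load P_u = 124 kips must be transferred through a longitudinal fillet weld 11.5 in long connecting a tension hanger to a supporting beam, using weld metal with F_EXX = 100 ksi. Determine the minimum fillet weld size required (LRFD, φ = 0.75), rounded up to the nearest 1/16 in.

w = 3/8 in

Total weld length L = 11.5 in.
Required throat t_e = P_u / (φ × 0.6 F_EXX × L) = 124 / (0.75 × 0.6 × 100 × 11.5) = 0.2396 in.
Required leg w = t_e / 0.707 = 0.3389 in → use 3/8 in.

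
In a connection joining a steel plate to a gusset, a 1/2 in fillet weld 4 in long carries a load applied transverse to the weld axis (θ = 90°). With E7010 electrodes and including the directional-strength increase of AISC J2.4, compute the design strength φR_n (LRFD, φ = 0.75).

E70XX → F_EXX = 70 ksi.
t_e = 0.707 × 0.5 = 0.3535 in; A_we = 0.3535 × 4 = 1.414 in².
Directional factor: 1.0 + 0.5 sin^1.5(90°) = 1.5.
F_nw = 0.6 × 70 × 1.5 = 63 ksi.
φR_n = 0.75 × 63 × 1.414 = 66.81 kip.

φR_n ≈ 66.8 kip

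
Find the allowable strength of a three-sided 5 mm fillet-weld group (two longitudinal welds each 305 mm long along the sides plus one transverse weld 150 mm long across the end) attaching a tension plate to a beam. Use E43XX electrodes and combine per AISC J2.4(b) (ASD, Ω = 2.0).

R_n/Ω ≈ 347 kN

E43XX → F_EXX = 430 MPa.
t_e = 0.707 × 5 = 3.535 mm.
R_nwl = 0.6 × 430 × 3.535 × 610 × 10⁻³ = 556.3 kN (longitudinal, 2 welds).
R_nwt = 0.6 × 430 × 3.535 × 150 × 10⁻³ = 136.8 kN (transverse, base value).
(i) R_nwl + R_nwt = 693.1 kN; (ii) 0.85 R_nwl + 1.5 R_nwt = 678.1 kN.
R_n = max = 693.1 kN [governs: (i)]; R_n/Ω = 346.6 kN.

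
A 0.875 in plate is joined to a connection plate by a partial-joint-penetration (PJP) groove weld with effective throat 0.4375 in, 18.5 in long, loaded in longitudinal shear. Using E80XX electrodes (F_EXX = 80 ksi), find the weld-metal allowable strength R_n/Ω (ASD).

R_n/Ω ≈ 194 kips

Effective throat (given) t_e = 0.4375 in.
A_we = 0.4375 × 18.5 = 8.094 in².
F_nw = 0.6 F_EXX = 48 ksi.
R_n/Ω = (48 × 8.094) / 2.0 = 194.2 kips.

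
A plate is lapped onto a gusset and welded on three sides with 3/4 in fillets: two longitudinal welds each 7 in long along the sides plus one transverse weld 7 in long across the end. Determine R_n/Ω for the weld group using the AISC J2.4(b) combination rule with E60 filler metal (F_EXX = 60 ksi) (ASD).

t_e = 0.707 × 0.75 = 0.5302 in.
R_nwl = 0.6 × 60 × 0.5302 × 14 = 267.2 kips (longitudinal, 2 welds).
R_nwt = 0.6 × 60 × 0.5302 × 7 = 133.6 kips (transverse, base value).
(i) R_nwl + R_nwt = 400.9 kips; (ii) 0.85 R_nwl + 1.5 R_nwt = 427.6 kips.
R_n = max = 427.6 kips [governs: (ii)]; R_n/Ω = 213.8 kips.

R_n/Ω ≈ 214 kips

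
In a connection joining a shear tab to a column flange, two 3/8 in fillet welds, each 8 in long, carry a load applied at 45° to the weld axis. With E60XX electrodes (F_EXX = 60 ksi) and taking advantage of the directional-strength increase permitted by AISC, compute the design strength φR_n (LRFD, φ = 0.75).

t_e = 0.707 × 0.375 = 0.2651 in; A_we = 0.2651 × 16 = 4.242 in².
Directional factor: 1.0 + 0.5 sin^1.5(45°) = 1.297.
F_nw = 0.6 × 60 × 1.297 = 46.7 ksi.
φR_n = 0.75 × 46.7 × 4.242 = 148.6 kips.

φR_n ≈ 149 kips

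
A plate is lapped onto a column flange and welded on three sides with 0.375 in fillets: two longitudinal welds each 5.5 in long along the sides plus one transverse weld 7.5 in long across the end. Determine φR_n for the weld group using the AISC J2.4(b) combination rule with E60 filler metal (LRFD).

E60XX → F_EXX = 60 ksi.
t_e = 0.707 × 0.375 = 0.2651 in.
R_nwl = 0.6 × 60 × 0.2651 × 11 = 105 kip (longitudinal, 2 welds).
R_nwt = 0.6 × 60 × 0.2651 × 7.5 = 71.58 kip (transverse, base value).
(i) R_nwl + R_nwt = 176.6 kip; (ii) 0.85 R_nwl + 1.5 R_nwt = 196.6 kip.
R_n = max = 196.6 kip [governs: (ii)]; φR_n = 147.5 kip.

φR_n ≈ 147 kip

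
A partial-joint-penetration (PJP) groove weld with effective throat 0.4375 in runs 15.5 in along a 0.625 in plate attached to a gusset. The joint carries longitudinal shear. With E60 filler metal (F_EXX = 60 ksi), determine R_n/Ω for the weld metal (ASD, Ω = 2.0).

Effective throat (given) t_e = 0.4375 in.
A_we = 0.4375 × 15.5 = 6.781 in².
F_nw = 0.6 F_EXX = 36 ksi.
R_n/Ω = (36 × 6.781) / 2.0 = 122.1 kip.

R_n/Ω ≈ 122 kip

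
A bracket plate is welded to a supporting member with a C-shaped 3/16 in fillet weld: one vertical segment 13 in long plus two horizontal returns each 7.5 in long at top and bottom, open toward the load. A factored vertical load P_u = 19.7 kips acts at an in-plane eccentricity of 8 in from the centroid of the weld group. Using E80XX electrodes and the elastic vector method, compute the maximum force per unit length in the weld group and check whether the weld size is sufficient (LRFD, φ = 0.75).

E80XX → F_EXX = 80 ksi.
Total weld length L_w = 28 in. Treat welds as unit-width lines.
Centroid: x̄ = 2×7.5×3.75 / 28 = 2.009 in from the vertical weld.
Polar moment about centroid: J = I_x + I_y = [13³/12 + 2×7.5×6.5²] + [13×2.009² + 2(7.5³/12 + 7.5×1.741²)] = 985.1 in³.
Direct shear f_v = P/L_w = 19.7 / 28 = 0.7036 kip/in (vertical).
Torsion M = P·e = 19.7 × 8 = 157.6 kip·in.
Critical point at (x, y) = (5.491, 6.5) from centroid. f_tx = M·y/J = 1.04 kip/in; f_ty = M·x/J = 0.8785 kip/in.
Resultant f_max = √[f_tx² + (f_v + f_ty)²] = √[1.04² + (0.7036 + 0.8785)²] = 1.893 kip/in.
Capacity per unit length: φr_n = 0.75 × 0.6 × 80 × (0.707 × 0.1875) = 4.772 kip/in.
1.893 ≤ 4.772 → adequate.

f_max ≈ 1.89 kip/in; adequate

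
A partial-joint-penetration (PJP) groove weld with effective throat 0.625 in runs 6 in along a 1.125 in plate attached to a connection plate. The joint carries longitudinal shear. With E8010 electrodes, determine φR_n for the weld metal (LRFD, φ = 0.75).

E80XX → F_EXX = 80 ksi.
Effective throat (given) t_e = 0.625 in.
A_we = 0.625 × 6 = 3.75 in².
F_nw = 0.6 F_EXX = 48 ksi.
φR_n = 0.75 × 48 × 3.75 = 135 kip.

φR_n ≈ 135 kip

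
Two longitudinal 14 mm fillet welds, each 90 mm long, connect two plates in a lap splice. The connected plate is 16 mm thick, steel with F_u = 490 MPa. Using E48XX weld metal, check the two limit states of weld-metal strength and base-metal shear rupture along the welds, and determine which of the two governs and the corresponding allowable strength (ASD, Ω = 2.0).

R_n/Ω ≈ 257 kN (weld metal governs)

E48XX → F_EXX = 480 MPa.
t_e = 0.707 × 14 = 9.898 mm; L = 180 mm.
Weld metal: R_n/Ω = (1/2.0) × 0.6 × 480 × 9.898 × 180 × 10⁻³ = 256.6 kN.
Base metal (shear rupture): R_n/Ω = (1/2.0) × 0.6 × 490 × 16 × 180 × 10⁻³ = 423.4 kN.
Governing: weld metal.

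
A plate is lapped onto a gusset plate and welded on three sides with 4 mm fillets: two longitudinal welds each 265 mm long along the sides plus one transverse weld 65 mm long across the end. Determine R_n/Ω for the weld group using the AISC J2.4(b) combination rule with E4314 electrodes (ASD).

E43XX → F_EXX = 430 MPa.
t_e = 0.707 × 4 = 2.828 mm.
R_nwl = 0.6 × 430 × 2.828 × 530 × 10⁻³ = 386.7 kN (longitudinal, 2 welds).
R_nwt = 0.6 × 430 × 2.828 × 65 × 10⁻³ = 47.43 kN (transverse, base value).
(i) R_nwl + R_nwt = 434.1 kN; (ii) 0.85 R_nwl + 1.5 R_nwt = 399.8 kN.
R_n = max = 434.1 kN [governs: (i)]; R_n/Ω = 217.1 kN.

R_n/Ω ≈ 217 kN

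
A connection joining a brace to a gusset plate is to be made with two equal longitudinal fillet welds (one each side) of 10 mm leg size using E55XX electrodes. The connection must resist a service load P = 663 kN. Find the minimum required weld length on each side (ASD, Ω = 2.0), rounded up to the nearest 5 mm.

E55XX → F_EXX = 550 MPa.
Throat t_e = 0.707 × 10 = 7.07 mm.
r_n/Ω = (0.6 × 550 × 7.07) / 2.0 = 1167 N/mm = 1.167 kN/mm.
L_req = P / (r_n/Ω) = 663 / 1.167 = 568.3 mm total.
Per side: 568.3 / 2 = 284.2 mm.
Round up → use L = 285 mm on each side.

L = 285 mm on each side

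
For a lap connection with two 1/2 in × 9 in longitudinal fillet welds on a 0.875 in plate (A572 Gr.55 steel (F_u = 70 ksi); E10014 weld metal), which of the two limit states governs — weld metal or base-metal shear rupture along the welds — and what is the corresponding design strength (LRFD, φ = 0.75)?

E100XX → F_EXX = 100 ksi.
t_e = 0.707 × 0.5 = 0.3535 in; L = 18 in.
Weld metal: φR_n = 0.75 × 0.6 × 100 × 0.3535 × 18 = 286.3 kip.
Base metal (shear rupture): φR_n = 0.75 × 0.6 × 70 × 0.875 × 18 = 496.1 kip.
Governing: weld metal.

φR_n ≈ 286 kip (weld metal governs)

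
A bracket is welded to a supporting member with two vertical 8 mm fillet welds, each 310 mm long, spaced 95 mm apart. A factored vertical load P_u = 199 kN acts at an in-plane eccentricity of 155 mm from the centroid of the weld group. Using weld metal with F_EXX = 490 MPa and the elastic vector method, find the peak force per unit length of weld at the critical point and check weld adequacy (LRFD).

f_max ≈ 932 N/mm; adequate

Total weld length L_w = 620 mm. Treat welds as unit-width lines.
Polar moment about centroid: J = 2[d³/12 + d(b/2)²] = 2[310³/12 + 310×47.5²] = 6364000 mm³.
Direct shear f_v = P/L_w = 199×10³ / 620 = 321 N/mm (vertical).
Torsion M = P·e = 199×10³ × 155 = 30845000 N·mm.
Critical point at (x, y) = (47.5, 155) from centroid. f_tx = M·y/J = 751.2 N/mm; f_ty = M·x/J = 230.2 N/mm.
Resultant f_max = √[f_tx² + (f_v + f_ty)²] = √[751.2² + (321 + 230.2)²] = 931.8 N/mm.
Capacity per unit length: φr_n = 0.75 × 0.6 × 490 × (0.707 × 8) = 1247 N/mm.
931.8 ≤ 1247 → adequate.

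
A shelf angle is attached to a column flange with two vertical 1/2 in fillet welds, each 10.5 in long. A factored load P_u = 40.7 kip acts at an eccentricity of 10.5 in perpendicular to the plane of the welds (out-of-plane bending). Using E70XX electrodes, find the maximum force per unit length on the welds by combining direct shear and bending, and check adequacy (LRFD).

E70XX → F_EXX = 70 ksi.
L_w = 2 × 10.5 = 21 in; section modulus (unit throat) S = 2 × L²/6 = 36.75 in².
Direct shear f_v = P/L_w = 40.7/21 = 1.938 kip/in.
Moment M = P × e = 40.7 × 10.5 = 427.35 kip·in; bending f_b = M/S = 11.63 kip/in.
f_max = √(f_v² + f_b²) = √(1.938² + 11.63²) = 11.79 kip/in.
φr_n = 0.75 × 0.6 × 70 × (0.707 × 0.5) = 11.14 kip/in → NOT adequate.

f_max ≈ 11.8 kip/in; NOT adequate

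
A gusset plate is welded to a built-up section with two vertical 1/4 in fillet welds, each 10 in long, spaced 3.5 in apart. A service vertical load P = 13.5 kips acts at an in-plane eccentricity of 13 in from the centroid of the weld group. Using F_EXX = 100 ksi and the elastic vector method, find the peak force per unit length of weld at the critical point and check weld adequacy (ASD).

f_max ≈ 4.35 kip/in; adequate

Total weld length L_w = 20 in. Treat welds as unit-width lines.
Polar moment about centroid: J = 2[d³/12 + d(b/2)²] = 2[10³/12 + 10×1.75²] = 227.9 in³.
Direct shear f_v = P/L_w = 13.5 / 20 = 0.675 kip/in (vertical).
Torsion M = P·e = 13.5 × 13 = 175.5 kip·in.
Critical point at (x, y) = (1.75, 5) from centroid. f_tx = M·y/J = 3.85 kip/in; f_ty = M·x/J = 1.348 kip/in.
Resultant f_max = √[f_tx² + (f_v + f_ty)²] = √[3.85² + (0.675 + 1.348)²] = 4.349 kip/in.
Capacity per unit length: r_n/Ω = (1/2.0) × 0.6 × 100 × (0.707 × 0.25) = 5.302 kip/in.
4.349 ≤ 5.302 → adequate.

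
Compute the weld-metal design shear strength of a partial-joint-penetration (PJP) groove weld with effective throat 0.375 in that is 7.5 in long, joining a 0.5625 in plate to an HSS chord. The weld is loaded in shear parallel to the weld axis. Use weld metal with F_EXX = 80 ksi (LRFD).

φR_n ≈ 101 kip

Effective throat (given) t_e = 0.375 in.
A_we = 0.375 × 7.5 = 2.812 in².
F_nw = 0.6 F_EXX = 48 ksi.
φR_n = 0.75 × 48 × 2.812 = 101.2 kip.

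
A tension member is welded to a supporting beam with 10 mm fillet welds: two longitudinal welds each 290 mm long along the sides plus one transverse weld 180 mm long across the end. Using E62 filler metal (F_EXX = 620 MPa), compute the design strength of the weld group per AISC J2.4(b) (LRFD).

t_e = 0.707 × 10 = 7.07 mm.
R_nwl = 0.6 × 620 × 7.07 × 580 × 10⁻³ = 1525 kN (longitudinal, 2 welds).
R_nwt = 0.6 × 620 × 7.07 × 180 × 10⁻³ = 473.4 kN (transverse, base value).
(i) R_nwl + R_nwt = 1999 kN; (ii) 0.85 R_nwl + 1.5 R_nwt = 2007 kN.
R_n = max = 2007 kN [governs: (ii)]; φR_n = 1505 kN.

φR_n ≈ 1510 kN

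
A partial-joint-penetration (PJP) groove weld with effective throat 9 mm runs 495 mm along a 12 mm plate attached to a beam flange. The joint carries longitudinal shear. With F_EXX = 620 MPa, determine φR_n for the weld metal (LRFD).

Effective throat (given) t_e = 9 mm.
A_we = 9 × 495 = 4455 mm².
F_nw = 0.6 F_EXX = 372 MPa.
φR_n = 0.75 × 372 × 4455 × 10⁻³ = 1243 kN.

φR_n ≈ 1240 kN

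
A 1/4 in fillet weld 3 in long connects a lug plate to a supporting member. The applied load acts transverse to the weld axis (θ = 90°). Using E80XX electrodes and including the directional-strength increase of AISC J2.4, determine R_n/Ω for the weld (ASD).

R_n/Ω ≈ 19.1 kips

E80XX → F_EXX = 80 ksi.
t_e = 0.707 × 0.25 = 0.1767 in; A_we = 0.1767 × 3 = 0.5302 in².
Directional factor: 1.0 + 0.5 sin^1.5(90°) = 1.5.
F_nw = 0.6 × 80 × 1.5 = 72 ksi.
R_n/Ω = (72 × 0.5302) / 2.0 = 19.09 kips.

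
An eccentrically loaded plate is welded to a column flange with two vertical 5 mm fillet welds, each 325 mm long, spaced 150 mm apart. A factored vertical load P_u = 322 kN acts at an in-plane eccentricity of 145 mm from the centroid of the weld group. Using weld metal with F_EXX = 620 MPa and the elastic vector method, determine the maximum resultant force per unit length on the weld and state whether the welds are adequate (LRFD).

Total weld length L_w = 650 mm. Treat welds as unit-width lines.
Polar moment about centroid: J = 2[d³/12 + d(b/2)²] = 2[325³/12 + 325×75²] = 9378000 mm³.
Direct shear f_v = P/L_w = 322×10³ / 650 = 495.4 N/mm (vertical).
Torsion M = P·e = 322×10³ × 145 = 46690000 N·mm.
Critical point at (x, y) = (75, 162.5) from centroid. f_tx = M·y/J = 809.1 N/mm; f_ty = M·x/J = 373.4 N/mm.
Resultant f_max = √[f_tx² + (f_v + f_ty)²] = √[809.1² + (495.4 + 373.4)²] = 1187 N/mm.
Capacity per unit length: φr_n = 0.75 × 0.6 × 620 × (0.707 × 5) = 986.3 N/mm.
1187 > 986.3 → NOT adequate.

f_max ≈ 1190 N/mm; NOT adequate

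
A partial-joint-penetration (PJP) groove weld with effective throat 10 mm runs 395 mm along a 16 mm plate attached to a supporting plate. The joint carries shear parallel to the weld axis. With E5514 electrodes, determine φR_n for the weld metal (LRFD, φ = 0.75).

φR_n ≈ 978 kN

E55XX → F_EXX = 550 MPa.
Effective throat (given) t_e = 10 mm.
A_we = 10 × 395 = 3950 mm².
F_nw = 0.6 F_EXX = 330 MPa.
φR_n = 0.75 × 330 × 3950 × 10⁻³ = 977.6 kN.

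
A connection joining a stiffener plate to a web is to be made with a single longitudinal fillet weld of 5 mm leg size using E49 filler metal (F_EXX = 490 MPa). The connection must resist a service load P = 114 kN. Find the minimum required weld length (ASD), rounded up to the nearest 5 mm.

Throat t_e = 0.707 × 5 = 3.535 mm.
r_n/Ω = (0.6 × 490 × 3.535) / 2.0 = 519.6 N/mm = 0.5196 kN/mm.
L_req = P / (r_n/Ω) = 114 / 0.5196 = 219.4 mm total.
Round up → use L = 220 mm.

L = 220 mm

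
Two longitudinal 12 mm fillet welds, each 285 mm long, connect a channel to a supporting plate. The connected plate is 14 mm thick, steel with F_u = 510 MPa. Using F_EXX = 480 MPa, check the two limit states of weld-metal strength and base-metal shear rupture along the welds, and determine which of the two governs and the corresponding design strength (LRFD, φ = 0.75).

t_e = 0.707 × 12 = 8.484 mm; L = 570 mm.
Weld metal: φR_n = 0.75 × 0.6 × 480 × 8.484 × 570 × 10⁻³ = 1045 kN.
Base metal (shear rupture): φR_n = 0.75 × 0.6 × 510 × 14 × 570 × 10⁻³ = 1831 kN.
Governing: weld metal.

φR_n ≈ 1040 kN (weld metal governs)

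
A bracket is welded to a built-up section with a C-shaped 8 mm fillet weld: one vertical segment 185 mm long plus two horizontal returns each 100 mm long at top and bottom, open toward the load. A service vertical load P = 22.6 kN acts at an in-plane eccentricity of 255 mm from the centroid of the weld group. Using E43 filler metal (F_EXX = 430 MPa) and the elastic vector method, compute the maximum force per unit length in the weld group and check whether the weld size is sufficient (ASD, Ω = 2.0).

f_max ≈ 298 N/mm; adequate

Total weld length L_w = 385 mm. Treat welds as unit-width lines.
Centroid: x̄ = 2×100×50 / 385 = 25.97 mm from the vertical weld.
Polar moment about centroid: J = I_x + I_y = [185³/12 + 2×100×92.5²] + [185×25.97² + 2(100³/12 + 100×24.03²)] = 2646000 mm³.
Direct shear f_v = P/L_w = 22.6×10³ / 385 = 58.7 N/mm (vertical).
Torsion M = P·e = 22.6×10³ × 255 = 5763000 N·mm.
Critical point at (x, y) = (74.03, 92.5) from centroid. f_tx = M·y/J = 201.5 N/mm; f_ty = M·x/J = 161.2 N/mm.
Resultant f_max = √[f_tx² + (f_v + f_ty)²] = √[201.5² + (58.7 + 161.2)²] = 298.3 N/mm.
Capacity per unit length: r_n/Ω = (1/2.0) × 0.6 × 430 × (0.707 × 8) = 729.6 N/mm.
298.3 ≤ 729.6 → adequate.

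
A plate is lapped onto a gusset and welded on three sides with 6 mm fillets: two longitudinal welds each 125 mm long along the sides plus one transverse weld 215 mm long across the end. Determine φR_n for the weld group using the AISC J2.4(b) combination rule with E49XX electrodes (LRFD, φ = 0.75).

E49XX → F_EXX = 490 MPa.
t_e = 0.707 × 6 = 4.242 mm.
R_nwl = 0.6 × 490 × 4.242 × 250 × 10⁻³ = 311.8 kN (longitudinal, 2 welds).
R_nwt = 0.6 × 490 × 4.242 × 215 × 10⁻³ = 268.1 kN (transverse, base value).
(i) R_nwl + R_nwt = 579.9 kN; (ii) 0.85 R_nwl + 1.5 R_nwt = 667.2 kN.
R_n = max = 667.2 kN [governs: (ii)]; φR_n = 500.4 kN.

φR_n ≈ 500 kN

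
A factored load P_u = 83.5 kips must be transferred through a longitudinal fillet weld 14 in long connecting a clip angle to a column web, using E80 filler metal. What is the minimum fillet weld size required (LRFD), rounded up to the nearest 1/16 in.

E80XX → F_EXX = 80 ksi.
Total weld length L = 14 in.
Required throat t_e = P_u / (φ × 0.6 F_EXX × L) = 83.5 / (0.75 × 0.6 × 80 × 14) = 0.1657 in.
Required leg w = t_e / 0.707 = 0.2343 in → use 1/4 in.

w = 1/4 in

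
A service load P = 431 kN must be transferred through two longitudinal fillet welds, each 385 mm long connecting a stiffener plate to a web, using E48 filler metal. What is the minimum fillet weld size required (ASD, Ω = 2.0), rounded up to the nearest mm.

w = 6 mm

E48XX → F_EXX = 480 MPa.
Total weld length L = 770 mm.
Required throat t_e = P × Ω / (0.6 F_EXX × L) = 431 × 2.0 / (0.6 × 480 × 770 × 10⁻³) = 3.887 mm.
Required leg w = t_e / 0.707 = 5.498 mm → use 6 mm.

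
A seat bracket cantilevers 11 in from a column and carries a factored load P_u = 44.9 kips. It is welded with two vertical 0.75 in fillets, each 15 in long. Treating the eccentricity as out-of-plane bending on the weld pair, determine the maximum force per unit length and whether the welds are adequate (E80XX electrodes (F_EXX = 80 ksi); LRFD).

f_max ≈ 6.75 kip/in; adequate

L_w = 2 × 15 = 30 in; section modulus (unit throat) S = 2 × L²/6 = 75 in².
Direct shear f_v = P/L_w = 44.9/30 = 1.497 kip/in.
Moment M = P × e = 44.9 × 11 = 493.9 kip·in; bending f_b = M/S = 6.585 kip/in.
f_max = √(f_v² + f_b²) = √(1.497² + 6.585²) = 6.753 kip/in.
φr_n = 0.75 × 0.6 × 80 × (0.707 × 0.75) = 19.09 kip/in → adequate.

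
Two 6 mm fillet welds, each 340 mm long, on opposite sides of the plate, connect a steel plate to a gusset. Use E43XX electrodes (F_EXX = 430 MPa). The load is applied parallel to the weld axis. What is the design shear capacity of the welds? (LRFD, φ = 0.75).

Effective throat t_e = 0.707 × 6 = 4.242 mm.
Total length L = 680 mm; A_we = 4.242 × 680 = 2885 mm².
F_nw = 0.6 F_EXX = 0.6 × 430 = 258 MPa.
φR_n = 0.75 × 258 × 2885 × 10⁻³ = 558.2 kN.

φR_n ≈ 558 kN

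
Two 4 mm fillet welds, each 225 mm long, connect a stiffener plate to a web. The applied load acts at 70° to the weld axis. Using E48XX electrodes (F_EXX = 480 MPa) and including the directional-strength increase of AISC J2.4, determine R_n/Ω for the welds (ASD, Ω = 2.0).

t_e = 0.707 × 4 = 2.828 mm; A_we = 2.828 × 450 = 1273 mm².
Directional factor: 1.0 + 0.5 sin^1.5(70°) = 1.455.
F_nw = 0.6 × 480 × 1.455 = 419.2 MPa.
R_n/Ω = (419.2 × 1273) / 2.0 × 10⁻³ = 266.7 kN.

R_n/Ω ≈ 267 kN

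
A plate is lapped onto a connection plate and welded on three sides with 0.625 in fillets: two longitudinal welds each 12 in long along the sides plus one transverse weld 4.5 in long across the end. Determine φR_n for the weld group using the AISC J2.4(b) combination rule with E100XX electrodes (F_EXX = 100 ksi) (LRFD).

φR_n ≈ 567 kip

t_e = 0.707 × 0.625 = 0.4419 in.
R_nwl = 0.6 × 100 × 0.4419 × 24 = 636.3 kip (longitudinal, 2 welds).
R_nwt = 0.6 × 100 × 0.4419 × 4.5 = 119.3 kip (transverse, base value).
(i) R_nwl + R_nwt = 755.6 kip; (ii) 0.85 R_nwl + 1.5 R_nwt = 719.8 kip.
R_n = max = 755.6 kip [governs: (i)]; φR_n = 566.7 kip.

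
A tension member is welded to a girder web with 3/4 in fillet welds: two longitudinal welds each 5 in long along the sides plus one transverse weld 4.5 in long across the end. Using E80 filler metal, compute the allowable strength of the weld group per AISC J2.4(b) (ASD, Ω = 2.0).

R_n/Ω ≈ 194 kips

E80XX → F_EXX = 80 ksi.
t_e = 0.707 × 0.75 = 0.5302 in.
R_nwl = 0.6 × 80 × 0.5302 × 10 = 254.5 kips (longitudinal, 2 welds).
R_nwt = 0.6 × 80 × 0.5302 × 4.5 = 114.5 kips (transverse, base value).
(i) R_nwl + R_nwt = 369.1 kips; (ii) 0.85 R_nwl + 1.5 R_nwt = 388.1 kips.
R_n = max = 388.1 kips [governs: (ii)]; R_n/Ω = 194.1 kips.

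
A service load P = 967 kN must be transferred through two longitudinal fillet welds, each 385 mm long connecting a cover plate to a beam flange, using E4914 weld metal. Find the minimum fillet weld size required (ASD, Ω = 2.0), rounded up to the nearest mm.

w = 13 mm

E49XX → F_EXX = 490 MPa.
Total weld length L = 770 mm.
Required throat t_e = P × Ω / (0.6 F_EXX × L) = 967 × 2.0 / (0.6 × 490 × 770 × 10⁻³) = 8.543 mm.
Required leg w = t_e / 0.707 = 12.08 mm → use 13 mm.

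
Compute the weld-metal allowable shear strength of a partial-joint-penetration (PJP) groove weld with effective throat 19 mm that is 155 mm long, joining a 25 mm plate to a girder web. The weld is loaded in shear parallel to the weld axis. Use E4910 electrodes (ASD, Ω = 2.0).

E49XX → F_EXX = 490 MPa.
Effective throat (given) t_e = 19 mm.
A_we = 19 × 155 = 2945 mm².
F_nw = 0.6 F_EXX = 294 MPa.
R_n/Ω = (294 × 2945) / 2.0 × 10⁻³ = 432.9 kN.

R_n/Ω ≈ 433 kN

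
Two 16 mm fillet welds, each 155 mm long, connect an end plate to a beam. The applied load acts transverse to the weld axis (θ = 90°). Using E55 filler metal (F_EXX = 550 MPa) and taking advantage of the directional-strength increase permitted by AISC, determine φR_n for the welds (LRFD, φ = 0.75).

φR_n ≈ 1300 kN

t_e = 0.707 × 16 = 11.31 mm; A_we = 11.31 × 310 = 3507 mm².
Directional factor: 1.0 + 0.5 sin^1.5(90°) = 1.5.
F_nw = 0.6 × 550 × 1.5 = 495 MPa.
φR_n = 0.75 × 495 × 3507 × 10⁻³ = 1302 kN.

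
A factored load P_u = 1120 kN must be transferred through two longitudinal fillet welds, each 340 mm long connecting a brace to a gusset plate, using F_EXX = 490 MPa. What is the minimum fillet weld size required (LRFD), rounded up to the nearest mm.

w = 11 mm

Total weld length L = 680 mm.
Required throat t_e = P_u / (φ × 0.6 F_EXX × L) = 1120 / (0.75 × 0.6 × 490 × 680 × 10⁻³) = 7.47 mm.
Required leg w = t_e / 0.707 = 10.57 mm → use 11 mm.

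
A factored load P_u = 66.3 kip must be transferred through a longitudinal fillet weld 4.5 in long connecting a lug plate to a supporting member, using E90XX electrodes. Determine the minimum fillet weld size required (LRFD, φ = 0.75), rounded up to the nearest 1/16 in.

E90XX → F_EXX = 90 ksi.
Total weld length L = 4.5 in.
Required throat t_e = P_u / (φ × 0.6 F_EXX × L) = 66.3 / (0.75 × 0.6 × 90 × 4.5) = 0.3638 in.
Required leg w = t_e / 0.707 = 0.5145 in → use 9/16 in.

w = 9/16 in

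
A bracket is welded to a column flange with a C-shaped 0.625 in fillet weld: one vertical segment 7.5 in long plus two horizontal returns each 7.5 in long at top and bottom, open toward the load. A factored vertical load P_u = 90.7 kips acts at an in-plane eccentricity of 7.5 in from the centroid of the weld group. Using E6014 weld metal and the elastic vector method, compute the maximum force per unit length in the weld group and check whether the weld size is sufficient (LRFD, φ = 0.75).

f_max ≈ 14.4 kip/in; NOT adequate

E60XX → F_EXX = 60 ksi.
Total weld length L_w = 22.5 in. Treat welds as unit-width lines.
Centroid: x̄ = 2×7.5×3.75 / 22.5 = 2.5 in from the vertical weld.
Polar moment about centroid: J = I_x + I_y = [7.5³/12 + 2×7.5×3.75²] + [7.5×2.5² + 2(7.5³/12 + 7.5×1.25²)] = 386.7 in³.
Direct shear f_v = P/L_w = 90.7 / 22.5 = 4.031 kip/in (vertical).
Torsion M = P·e = 90.7 × 7.5 = 680.25 kip·in.
Critical point at (x, y) = (5, 3.75) from centroid. f_tx = M·y/J = 6.596 kip/in; f_ty = M·x/J = 8.795 kip/in.
Resultant f_max = √[f_tx² + (f_v + f_ty)²] = √[6.596² + (4.031 + 8.795)²] = 14.42 kip/in.
Capacity per unit length: φr_n = 0.75 × 0.6 × 60 × (0.707 × 0.625) = 11.93 kip/in.
14.42 > 11.93 → NOT adequate.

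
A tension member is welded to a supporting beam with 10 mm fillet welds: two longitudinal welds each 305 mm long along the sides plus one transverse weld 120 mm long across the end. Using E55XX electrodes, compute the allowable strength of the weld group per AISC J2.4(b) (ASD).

E55XX → F_EXX = 550 MPa.
t_e = 0.707 × 10 = 7.07 mm.
R_nwl = 0.6 × 550 × 7.07 × 610 × 10⁻³ = 1423 kN (longitudinal, 2 welds).
R_nwt = 0.6 × 550 × 7.07 × 120 × 10⁻³ = 280 kN (transverse, base value).
(i) R_nwl + R_nwt = 1703 kN; (ii) 0.85 R_nwl + 1.5 R_nwt = 1630 kN.
R_n = max = 1703 kN [governs: (i)]; R_n/Ω = 851.6 kN.

R_n/Ω ≈ 852 kN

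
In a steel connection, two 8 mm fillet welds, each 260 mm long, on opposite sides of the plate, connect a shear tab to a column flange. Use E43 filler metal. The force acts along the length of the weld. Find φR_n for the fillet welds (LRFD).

φR_n ≈ 569 kN

E43XX → F_EXX = 430 MPa.
Effective throat t_e = 0.707 × 8 = 5.656 mm.
Total length L = 520 mm; A_we = 5.656 × 520 = 2941 mm².
F_nw = 0.6 F_EXX = 0.6 × 430 = 258 MPa.
φR_n = 0.75 × 258 × 2941 × 10⁻³ = 569.1 kN.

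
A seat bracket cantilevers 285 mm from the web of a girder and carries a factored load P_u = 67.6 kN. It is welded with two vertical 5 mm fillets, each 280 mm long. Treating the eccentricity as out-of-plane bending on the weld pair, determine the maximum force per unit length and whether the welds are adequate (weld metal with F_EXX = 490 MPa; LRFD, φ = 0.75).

f_max ≈ 747 N/mm; adequate

L_w = 2 × 280 = 560 mm; section modulus (unit throat) S = 2 × L²/6 = 26130 mm².
Direct shear f_v = P/L_w = 67.6×10³/560 = 120.7 N/mm.
Moment M = P × e = 67.6×10³ × 285 = 19266000 N·mm; bending f_b = M/S = 737.2 N/mm.
f_max = √(f_v² + f_b²) = √(120.7² + 737.2²) = 747 N/mm.
φr_n = 0.75 × 0.6 × 490 × (0.707 × 5) = 779.5 N/mm → adequate.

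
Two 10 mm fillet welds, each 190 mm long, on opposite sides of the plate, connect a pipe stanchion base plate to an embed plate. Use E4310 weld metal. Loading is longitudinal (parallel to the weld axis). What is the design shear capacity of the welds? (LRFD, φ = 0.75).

E43XX → F_EXX = 430 MPa.
Effective throat t_e = 0.707 × 10 = 7.07 mm.
Total length L = 380 mm; A_we = 7.07 × 380 = 2687 mm².
F_nw = 0.6 F_EXX = 0.6 × 430 = 258 MPa.
φR_n = 0.75 × 258 × 2687 × 10⁻³ = 519.9 kN.

φR_n ≈ 520 kN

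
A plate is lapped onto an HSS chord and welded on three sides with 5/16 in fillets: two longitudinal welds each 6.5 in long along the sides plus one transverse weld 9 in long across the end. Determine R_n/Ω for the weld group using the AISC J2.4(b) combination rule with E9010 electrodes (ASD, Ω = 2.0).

E90XX → F_EXX = 90 ksi.
t_e = 0.707 × 0.3125 = 0.2209 in.
R_nwl = 0.6 × 90 × 0.2209 × 13 = 155.1 kips (longitudinal, 2 welds).
R_nwt = 0.6 × 90 × 0.2209 × 9 = 107.4 kips (transverse, base value).
(i) R_nwl + R_nwt = 262.5 kips; (ii) 0.85 R_nwl + 1.5 R_nwt = 292.9 kips.
R_n = max = 292.9 kips [governs: (ii)]; R_n/Ω = 146.4 kips.

R_n/Ω ≈ 146 kips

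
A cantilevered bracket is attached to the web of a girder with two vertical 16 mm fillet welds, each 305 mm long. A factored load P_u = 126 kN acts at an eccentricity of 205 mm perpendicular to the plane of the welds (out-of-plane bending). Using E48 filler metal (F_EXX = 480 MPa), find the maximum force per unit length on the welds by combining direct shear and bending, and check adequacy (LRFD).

f_max ≈ 858 N/mm; adequate

L_w = 2 × 305 = 610 mm; section modulus (unit throat) S = 2 × L²/6 = 31010 mm².
Direct shear f_v = P/L_w = 126×10³/610 = 206.6 N/mm.
Moment M = P × e = 126×10³ × 205 = 25830000 N·mm; bending f_b = M/S = 833 N/mm.
f_max = √(f_v² + f_b²) = √(206.6² + 833²) = 858.2 N/mm.
φr_n = 0.75 × 0.6 × 480 × (0.707 × 16) = 2443 N/mm → adequate.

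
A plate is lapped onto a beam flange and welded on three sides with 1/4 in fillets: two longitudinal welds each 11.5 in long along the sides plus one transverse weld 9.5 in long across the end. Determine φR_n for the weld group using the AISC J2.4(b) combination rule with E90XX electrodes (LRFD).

φR_n ≈ 242 kip

E90XX → F_EXX = 90 ksi.
t_e = 0.707 × 0.25 = 0.1767 in.
R_nwl = 0.6 × 90 × 0.1767 × 23 = 219.5 kip (longitudinal, 2 welds).
R_nwt = 0.6 × 90 × 0.1767 × 9.5 = 90.67 kip (transverse, base value).
(i) R_nwl + R_nwt = 310.2 kip; (ii) 0.85 R_nwl + 1.5 R_nwt = 322.6 kip.
R_n = max = 322.6 kip [governs: (ii)]; φR_n = 242 kip.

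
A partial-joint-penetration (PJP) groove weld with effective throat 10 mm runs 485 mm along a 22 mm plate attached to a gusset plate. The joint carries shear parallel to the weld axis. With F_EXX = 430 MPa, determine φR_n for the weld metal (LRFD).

Effective throat (given) t_e = 10 mm.
A_we = 10 × 485 = 4850 mm².
F_nw = 0.6 F_EXX = 258 MPa.
φR_n = 0.75 × 258 × 4850 × 10⁻³ = 938.5 kN.

φR_n ≈ 938 kN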